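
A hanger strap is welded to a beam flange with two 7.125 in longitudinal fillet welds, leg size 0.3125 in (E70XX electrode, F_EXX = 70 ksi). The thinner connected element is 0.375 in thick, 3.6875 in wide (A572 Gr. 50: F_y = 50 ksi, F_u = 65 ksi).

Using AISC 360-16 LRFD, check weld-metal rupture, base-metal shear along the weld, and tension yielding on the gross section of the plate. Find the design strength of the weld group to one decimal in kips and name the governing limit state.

Weld metal: throat = 0.707×0.3125 = 0.22094 in, L = 2×7.125 = 14.25 in. φR_n = 0.75 × 0.6 × 70 × 0.22094 × 14.25 = 99.2 kips.
Base metal shear (0.375 in plate): yield φR_n = 1.0×0.6×50×0.375×14.25 = 160.3 kips; rupture φR_n = 0.75×0.6×65×0.375×14.25 = 156.3 kips; take 156.3 kips (rupture).
Tension yield (gross): A_g = 3.6875×0.375 = 1.3828 in². φR_n = 0.90 × 50 × 1.3828 = 62.2 kips.
Governing: min(99.2, 156.3, 62.2) = 62.2 kips → gross-section yield.

62.2 kips (gross-section yield governs)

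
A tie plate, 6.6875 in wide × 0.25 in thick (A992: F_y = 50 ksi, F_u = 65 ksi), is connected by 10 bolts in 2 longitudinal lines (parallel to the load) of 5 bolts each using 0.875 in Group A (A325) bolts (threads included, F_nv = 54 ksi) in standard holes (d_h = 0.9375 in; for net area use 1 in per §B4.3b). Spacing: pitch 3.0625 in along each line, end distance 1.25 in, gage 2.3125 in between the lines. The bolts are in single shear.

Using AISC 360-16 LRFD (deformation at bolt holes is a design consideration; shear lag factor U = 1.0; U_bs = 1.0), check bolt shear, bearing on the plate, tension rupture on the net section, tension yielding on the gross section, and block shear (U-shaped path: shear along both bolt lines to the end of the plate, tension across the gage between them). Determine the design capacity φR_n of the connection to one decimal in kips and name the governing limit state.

57.1 kips (net-section rupture governs)

Bolt shear: A_b = π(0.875)²/4 = 0.60132 in². φR_n = 0.75 × 54 × 0.60132 × 10 × 1 = 243.5 kips.
Bearing (0.25 in plate, F_u = 65 ksi): end bolts L_c = 1.25 − 0.9375/2 = 0.78125, R_n = min(1.2×0.78125×0.25×65, 2.4×0.875×0.25×65) = 15.234 kips/bolt; interior L_c = 3.0625 − 0.9375 = 2.125, R_n = 34.125 kips/bolt. φR_n = 0.75 × (2×15.234 + 8×34.125) = 227.6 kips.
Tension rupture (net): A_n = (6.6875 − 2×1)×0.25 = 1.1719 in² (U = 1.0, A_e = A_n). φR_n = 0.75 × 65 × 1.1719 = 57.1 kips.
Tension yield (gross): A_g = 6.6875×0.25 = 1.6719 in². φR_n = 0.90 × 50 × 1.6719 = 75.2 kips.
Block shear: shear path 2×[1.25+4×3.0625] = 2×13.5 in, A_gv = 6.75, A_nv = 2×(13.5 − 4.5×1)×0.25 = 4.5 in²; tension across gage: (2.3125 − 1×1)×0.25 = 0.32813 in². R_n = min(0.6×65×4.5, 0.6×50×6.75) + 1.0×65×0.32813 = min(175.5, 202.5) + 21.328 = 196.83 kips. φR_n = 0.75 × 196.83 = 147.6 kips.
Governing: min(243.5, 227.6, 57.1, 75.2, 147.6) = 57.1 kips → net-section rupture.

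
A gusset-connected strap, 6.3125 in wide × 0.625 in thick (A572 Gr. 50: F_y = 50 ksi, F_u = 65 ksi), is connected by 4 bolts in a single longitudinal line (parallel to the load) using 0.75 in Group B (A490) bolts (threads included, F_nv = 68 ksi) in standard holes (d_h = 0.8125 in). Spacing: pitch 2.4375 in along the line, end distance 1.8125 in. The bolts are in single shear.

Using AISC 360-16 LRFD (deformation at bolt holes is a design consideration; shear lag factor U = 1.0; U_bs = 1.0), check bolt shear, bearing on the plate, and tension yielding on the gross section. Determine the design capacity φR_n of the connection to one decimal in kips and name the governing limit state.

Bolt shear: A_b = π(0.75)²/4 = 0.44179 in². φR_n = 0.75 × 68 × 0.44179 × 4 × 1 = 90.1 kips.
Bearing (0.625 in plate, F_u = 65 ksi): end bolts L_c = 1.8125 − 0.8125/2 = 1.40625, R_n = min(1.2×1.40625×0.625×65, 2.4×0.75×0.625×65) = 68.555 kips/bolt; interior L_c = 2.4375 − 0.8125 = 1.625, R_n = 73.125 kips/bolt. φR_n = 0.75 × (1×68.555 + 3×73.125) = 215.9 kips.
Tension yield (gross): A_g = 6.3125×0.625 = 3.9453 in². φR_n = 0.90 × 50 × 3.9453 = 177.5 kips.
Governing: min(90.1, 215.9, 177.5) = 90.1 kips → bolt shear.

90.1 kips (bolt shear governs)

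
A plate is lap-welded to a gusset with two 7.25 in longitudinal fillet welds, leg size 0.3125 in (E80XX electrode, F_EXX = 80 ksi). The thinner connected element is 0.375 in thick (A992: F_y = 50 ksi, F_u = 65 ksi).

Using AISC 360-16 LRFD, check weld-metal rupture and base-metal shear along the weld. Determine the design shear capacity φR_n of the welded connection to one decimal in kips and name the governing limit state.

Weld metal: throat = 0.707×0.3125 = 0.22094 in, L = 2×7.25 = 14.5 in. φR_n = 0.75 × 0.6 × 80 × 0.22094 × 14.5 = 115.3 kips.
Base metal shear (0.375 in plate): yield φR_n = 1.0×0.6×50×0.375×14.5 = 163.1 kips; rupture φR_n = 0.75×0.6×65×0.375×14.5 = 159.0 kips; take 159.0 kips (rupture).
Governing: min(115.3, 159.0) = 115.3 kips → weld metal.

115.3 kips (weld metal governs)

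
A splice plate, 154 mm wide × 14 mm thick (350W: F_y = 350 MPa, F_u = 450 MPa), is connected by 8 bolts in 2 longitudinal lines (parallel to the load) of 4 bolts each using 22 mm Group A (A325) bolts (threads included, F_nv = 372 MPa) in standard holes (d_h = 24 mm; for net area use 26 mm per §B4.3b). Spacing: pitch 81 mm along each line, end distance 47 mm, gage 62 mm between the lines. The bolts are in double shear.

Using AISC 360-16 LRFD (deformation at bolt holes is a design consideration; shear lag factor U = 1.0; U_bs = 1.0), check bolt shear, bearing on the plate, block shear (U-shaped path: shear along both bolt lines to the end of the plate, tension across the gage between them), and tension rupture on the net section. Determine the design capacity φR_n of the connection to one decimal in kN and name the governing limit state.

482.0 kN (net-section rupture governs)

Bolt shear: A_b = π(22)²/4 = 380.13 mm². φR_n = 0.75 × 372 × 380.13 × 8 × 2 = 1696.9 kN.
Bearing (14 mm plate, F_u = 450 MPa): end bolts L_c = 47 − 24/2 = 35, R_n = min(1.2×35×14×450, 2.4×22×14×450) = 264.6 kN/bolt; interior L_c = 81 − 24 = 57, R_n = 332.64 kN/bolt. φR_n = 0.75 × (2×264.6 + 6×332.64) = 1893.8 kN.
Block shear: shear path 2×[47+3×81] = 2×290 mm, A_gv = 8120, A_nv = 2×(290 − 3.5×26)×14 = 5572 mm²; tension across gage: (62 − 1×26)×14 = 504 mm². R_n = min(0.6×450×5572, 0.6×350×8120) + 1.0×450×504 = min(1504.4, 1705.2) + 226.8 = 1731.2 kN. φR_n = 0.75 × 1731.2 = 1298.4 kN.
Tension rupture (net): A_n = (154 − 2×26)×14 = 1428 mm² (U = 1.0, A_e = A_n). φR_n = 0.75 × 450 × 1428 = 482.0 kN.
Governing: min(1696.9, 1893.8, 1298.4, 482.0) = 482.0 kN → net-section rupture.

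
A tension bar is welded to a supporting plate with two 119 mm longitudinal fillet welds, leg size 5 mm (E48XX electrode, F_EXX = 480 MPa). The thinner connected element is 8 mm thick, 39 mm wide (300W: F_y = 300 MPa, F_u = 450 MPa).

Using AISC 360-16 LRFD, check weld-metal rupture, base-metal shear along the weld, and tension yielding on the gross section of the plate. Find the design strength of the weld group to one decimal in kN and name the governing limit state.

Weld metal: throat = 0.707×5 = 3.535 mm, L = 2×119 = 238 mm. φR_n = 0.75 × 0.6 × 480 × 3.535 × 238 = 181.7 kN.
Base metal shear (8 mm plate): yield φR_n = 1.0×0.6×300×8×238 = 342.7 kN; rupture φR_n = 0.75×0.6×450×8×238 = 385.6 kN; take 342.7 kN (yield).
Tension yield (gross): A_g = 39×8 = 312 mm². φR_n = 0.90 × 300 × 312 = 84.2 kN.
Governing: min(181.7, 342.7, 84.2) = 84.2 kN → gross-section yield.

84.2 kN (gross-section yield governs)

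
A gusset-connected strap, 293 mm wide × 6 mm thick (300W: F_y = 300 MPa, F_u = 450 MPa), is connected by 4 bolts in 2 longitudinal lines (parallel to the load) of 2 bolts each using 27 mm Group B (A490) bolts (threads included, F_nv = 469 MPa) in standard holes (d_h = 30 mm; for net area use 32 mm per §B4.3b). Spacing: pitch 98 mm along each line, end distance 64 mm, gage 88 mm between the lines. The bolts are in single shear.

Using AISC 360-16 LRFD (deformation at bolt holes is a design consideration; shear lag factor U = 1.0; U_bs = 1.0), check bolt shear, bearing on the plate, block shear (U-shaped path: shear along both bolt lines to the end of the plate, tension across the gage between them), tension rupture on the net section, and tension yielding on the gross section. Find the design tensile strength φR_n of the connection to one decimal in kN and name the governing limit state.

Bolt shear: A_b = π(27)²/4 = 572.56 mm². φR_n = 0.75 × 469 × 572.56 × 4 × 1 = 805.6 kN.
Bearing (6 mm plate, F_u = 450 MPa): end bolts L_c = 64 − 30/2 = 49, R_n = min(1.2×49×6×450, 2.4×27×6×450) = 158.76 kN/bolt; interior L_c = 98 − 30 = 68, R_n = 174.96 kN/bolt. φR_n = 0.75 × (2×158.76 + 2×174.96) = 500.6 kN.
Block shear: shear path 2×[64+1×98] = 2×162 mm, A_gv = 1944, A_nv = 2×(162 − 1.5×32)×6 = 1368 mm²; tension across gage: (88 − 1×32)×6 = 336 mm². R_n = min(0.6×450×1368, 0.6×300×1944) + 1.0×450×336 = min(369.36, 349.92) + 151.2 = 501.12 kN. φR_n = 0.75 × 501.12 = 375.8 kN.
Tension rupture (net): A_n = (293 − 2×32)×6 = 1374 mm² (U = 1.0, A_e = A_n). φR_n = 0.75 × 450 × 1374 = 463.7 kN.
Tension yield (gross): A_g = 293×6 = 1758 mm². φR_n = 0.90 × 300 × 1758 = 474.7 kN.
Governing: min(805.6, 500.6, 375.8, 463.7, 474.7) = 375.8 kN → block shear.

375.8 kN (block shear governs)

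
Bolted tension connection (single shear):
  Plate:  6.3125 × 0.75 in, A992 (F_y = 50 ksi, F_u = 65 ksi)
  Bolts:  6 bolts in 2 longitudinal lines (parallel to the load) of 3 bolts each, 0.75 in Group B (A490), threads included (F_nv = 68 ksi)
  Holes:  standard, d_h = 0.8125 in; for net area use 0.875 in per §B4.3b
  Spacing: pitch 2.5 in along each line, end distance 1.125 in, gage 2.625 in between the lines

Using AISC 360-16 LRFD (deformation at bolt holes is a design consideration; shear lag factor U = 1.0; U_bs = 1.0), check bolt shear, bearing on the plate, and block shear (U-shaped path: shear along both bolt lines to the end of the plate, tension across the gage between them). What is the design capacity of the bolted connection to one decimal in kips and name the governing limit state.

135.2 kips (bolt shear governs)

Bolt shear: A_b = π(0.75)²/4 = 0.44179 in². φR_n = 0.75 × 68 × 0.44179 × 6 × 1 = 135.2 kips.
Bearing (0.75 in plate, F_u = 65 ksi): end bolts L_c = 1.125 − 0.8125/2 = 0.71875, R_n = min(1.2×0.71875×0.75×65, 2.4×0.75×0.75×65) = 42.047 kips/bolt; interior L_c = 2.5 − 0.8125 = 1.6875, R_n = 87.75 kips/bolt. φR_n = 0.75 × (2×42.047 + 4×87.75) = 326.3 kips.
Block shear: shear path 2×[1.125+2×2.5] = 2×6.125 in, A_gv = 9.1875, A_nv = 2×(6.125 − 2.5×0.875)×0.75 = 5.9063 in²; tension across gage: (2.625 − 1×0.875)×0.75 = 1.3125 in². R_n = min(0.6×65×5.9063, 0.6×50×9.1875) + 1.0×65×1.3125 = min(230.35, 275.63) + 85.313 = 315.66 kips. φR_n = 0.75 × 315.66 = 236.7 kips.
Governing: min(135.2, 326.3, 236.7) = 135.2 kips → bolt shear.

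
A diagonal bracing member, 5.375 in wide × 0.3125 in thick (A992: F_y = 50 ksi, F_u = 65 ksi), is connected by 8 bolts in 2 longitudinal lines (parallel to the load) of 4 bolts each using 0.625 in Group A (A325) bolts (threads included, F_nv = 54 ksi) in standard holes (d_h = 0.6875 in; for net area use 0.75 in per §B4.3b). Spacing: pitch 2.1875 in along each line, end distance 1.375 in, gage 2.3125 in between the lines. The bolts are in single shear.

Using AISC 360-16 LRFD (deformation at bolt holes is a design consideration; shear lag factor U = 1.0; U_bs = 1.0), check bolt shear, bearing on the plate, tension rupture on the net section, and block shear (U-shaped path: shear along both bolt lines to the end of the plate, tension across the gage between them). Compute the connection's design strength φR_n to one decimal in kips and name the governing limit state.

59.0 kips (net-section rupture governs)

Bolt shear: A_b = π(0.625)²/4 = 0.3068 in². φR_n = 0.75 × 54 × 0.3068 × 8 × 1 = 99.4 kips.
Bearing (0.3125 in plate, F_u = 65 ksi): end bolts L_c = 1.375 − 0.6875/2 = 1.03125, R_n = min(1.2×1.03125×0.3125×65, 2.4×0.625×0.3125×65) = 25.137 kips/bolt; interior L_c = 2.1875 − 0.6875 = 1.5, R_n = 30.469 kips/bolt. φR_n = 0.75 × (2×25.137 + 6×30.469) = 174.8 kips.
Tension rupture (net): A_n = (5.375 − 2×0.75)×0.3125 = 1.2109 in² (U = 1.0, A_e = A_n). φR_n = 0.75 × 65 × 1.2109 = 59.0 kips.
Block shear: shear path 2×[1.375+3×2.1875] = 2×7.9375 in, A_gv = 4.9609, A_nv = 2×(7.9375 − 3.5×0.75)×0.3125 = 3.3203 in²; tension across gage: (2.3125 − 1×0.75)×0.3125 = 0.48828 in². R_n = min(0.6×65×3.3203, 0.6×50×4.9609) + 1.0×65×0.48828 = min(129.49, 148.83) + 31.738 = 161.23 kips. φR_n = 0.75 × 161.23 = 120.9 kips.
Governing: min(99.4, 174.8, 59.0, 120.9) = 59.0 kips → net-section rupture.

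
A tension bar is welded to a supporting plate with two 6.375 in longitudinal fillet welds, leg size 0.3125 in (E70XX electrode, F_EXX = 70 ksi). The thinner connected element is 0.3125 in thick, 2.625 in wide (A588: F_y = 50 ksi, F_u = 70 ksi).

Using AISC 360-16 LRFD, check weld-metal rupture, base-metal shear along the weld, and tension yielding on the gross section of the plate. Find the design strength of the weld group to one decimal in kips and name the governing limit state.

36.9 kips (gross-section yield governs)

Weld metal: throat = 0.707×0.3125 = 0.22094 in, L = 2×6.375 = 12.75 in. φR_n = 0.75 × 0.6 × 70 × 0.22094 × 12.75 = 88.7 kips.
Base metal shear (0.3125 in plate): yield φR_n = 1.0×0.6×50×0.3125×12.75 = 119.5 kips; rupture φR_n = 0.75×0.6×70×0.3125×12.75 = 125.5 kips; take 119.5 kips (yield).
Tension yield (gross): A_g = 2.625×0.3125 = 0.82031 in². φR_n = 0.90 × 50 × 0.82031 = 36.9 kips.
Governing: min(88.7, 119.5, 36.9) = 36.9 kips → gross-section yield.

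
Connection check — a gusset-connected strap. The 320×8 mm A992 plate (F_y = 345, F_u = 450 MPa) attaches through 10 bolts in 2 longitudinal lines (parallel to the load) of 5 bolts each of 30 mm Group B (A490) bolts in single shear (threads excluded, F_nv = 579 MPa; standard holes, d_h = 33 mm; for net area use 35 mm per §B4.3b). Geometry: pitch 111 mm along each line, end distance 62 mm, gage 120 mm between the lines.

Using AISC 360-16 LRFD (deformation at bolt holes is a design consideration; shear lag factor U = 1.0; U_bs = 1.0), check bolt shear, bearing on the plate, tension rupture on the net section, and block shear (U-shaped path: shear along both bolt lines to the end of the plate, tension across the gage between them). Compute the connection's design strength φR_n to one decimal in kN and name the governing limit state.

Bolt shear: A_b = π(30)²/4 = 706.86 mm². φR_n = 0.75 × 579 × 706.86 × 10 × 1 = 3069.5 kN.
Bearing (8 mm plate, F_u = 450 MPa): end bolts L_c = 62 − 33/2 = 45.5, R_n = min(1.2×45.5×8×450, 2.4×30×8×450) = 196.56 kN/bolt; interior L_c = 111 − 33 = 78, R_n = 259.2 kN/bolt. φR_n = 0.75 × (2×196.56 + 8×259.2) = 1850.0 kN.
Tension rupture (net): A_n = (320 − 2×35)×8 = 2000 mm² (U = 1.0, A_e = A_n). φR_n = 0.75 × 450 × 2000 = 675.0 kN.
Block shear: shear path 2×[62+4×111] = 2×506 mm, A_gv = 8096, A_nv = 2×(506 − 4.5×35)×8 = 5576 mm²; tension across gage: (120 − 1×35)×8 = 680 mm². R_n = min(0.6×450×5576, 0.6×345×8096) + 1.0×450×680 = min(1505.5, 1675.9) + 306 = 1811.5 kN. φR_n = 0.75 × 1811.5 = 1358.6 kN.
Governing: min(3069.5, 1850.0, 675.0, 1358.6) = 675.0 kN → net-section rupture.

675.0 kN (net-section rupture governs)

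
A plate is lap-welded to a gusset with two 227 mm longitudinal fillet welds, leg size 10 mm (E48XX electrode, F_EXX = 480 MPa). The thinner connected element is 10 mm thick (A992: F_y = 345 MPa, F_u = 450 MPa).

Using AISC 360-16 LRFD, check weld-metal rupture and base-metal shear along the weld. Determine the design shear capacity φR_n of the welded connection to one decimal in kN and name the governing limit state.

693.3 kN (weld metal governs)

Weld metal: throat = 0.707×10 = 7.07 mm, L = 2×227 = 454 mm. φR_n = 0.75 × 0.6 × 480 × 7.07 × 454 = 693.3 kN.
Base metal shear (10 mm plate): yield φR_n = 1.0×0.6×345×10×454 = 939.8 kN; rupture φR_n = 0.75×0.6×450×10×454 = 919.4 kN; take 919.4 kN (rupture).
Governing: min(693.3, 919.4) = 693.3 kN → weld metal.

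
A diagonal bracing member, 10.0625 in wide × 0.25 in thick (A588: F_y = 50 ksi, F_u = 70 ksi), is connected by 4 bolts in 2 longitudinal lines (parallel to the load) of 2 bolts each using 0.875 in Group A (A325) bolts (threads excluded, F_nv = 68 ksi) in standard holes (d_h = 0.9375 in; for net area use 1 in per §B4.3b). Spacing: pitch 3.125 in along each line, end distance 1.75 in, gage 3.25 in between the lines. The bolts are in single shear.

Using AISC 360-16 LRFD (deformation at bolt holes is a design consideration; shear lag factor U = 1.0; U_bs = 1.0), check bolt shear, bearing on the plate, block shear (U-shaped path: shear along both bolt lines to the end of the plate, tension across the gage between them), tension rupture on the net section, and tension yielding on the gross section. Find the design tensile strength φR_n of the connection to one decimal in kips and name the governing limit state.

82.7 kips (block shear governs)

Bolt shear: A_b = π(0.875)²/4 = 0.60132 in². φR_n = 0.75 × 68 × 0.60132 × 4 × 1 = 122.7 kips.
Bearing (0.25 in plate, F_u = 70 ksi): end bolts L_c = 1.75 − 0.9375/2 = 1.28125, R_n = min(1.2×1.28125×0.25×70, 2.4×0.875×0.25×70) = 26.906 kips/bolt; interior L_c = 3.125 − 0.9375 = 2.1875, R_n = 36.75 kips/bolt. φR_n = 0.75 × (2×26.906 + 2×36.75) = 95.5 kips.
Block shear: shear path 2×[1.75+1×3.125] = 2×4.875 in, A_gv = 2.4375, A_nv = 2×(4.875 − 1.5×1)×0.25 = 1.6875 in²; tension across gage: (3.25 − 1×1)×0.25 = 0.5625 in². R_n = min(0.6×70×1.6875, 0.6×50×2.4375) + 1.0×70×0.5625 = min(70.875, 73.125) + 39.375 = 110.25 kips. φR_n = 0.75 × 110.25 = 82.7 kips.
Tension rupture (net): A_n = (10.0625 − 2×1)×0.25 = 2.0156 in² (U = 1.0, A_e = A_n). φR_n = 0.75 × 70 × 2.0156 = 105.8 kips.
Tension yield (gross): A_g = 10.0625×0.25 = 2.5156 in². φR_n = 0.90 × 50 × 2.5156 = 113.2 kips.
Governing: min(122.7, 95.5, 82.7, 105.8, 113.2) = 82.7 kips → block shear.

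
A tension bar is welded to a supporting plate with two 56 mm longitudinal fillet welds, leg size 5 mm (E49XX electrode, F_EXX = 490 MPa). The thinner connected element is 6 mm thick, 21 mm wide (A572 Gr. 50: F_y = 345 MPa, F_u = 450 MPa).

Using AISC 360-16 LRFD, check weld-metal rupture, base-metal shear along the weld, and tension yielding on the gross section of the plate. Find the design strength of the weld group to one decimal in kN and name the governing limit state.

Weld metal: throat = 0.707×5 = 3.535 mm, L = 2×56 = 112 mm. φR_n = 0.75 × 0.6 × 490 × 3.535 × 112 = 87.3 kN.
Base metal shear (6 mm plate): yield φR_n = 1.0×0.6×345×6×112 = 139.1 kN; rupture φR_n = 0.75×0.6×450×6×112 = 136.1 kN; take 136.1 kN (rupture).
Tension yield (gross): A_g = 21×6 = 126 mm². φR_n = 0.90 × 345 × 126 = 39.1 kN.
Governing: min(87.3, 136.1, 39.1) = 39.1 kN → gross-section yield.

39.1 kN (gross-section yield governs)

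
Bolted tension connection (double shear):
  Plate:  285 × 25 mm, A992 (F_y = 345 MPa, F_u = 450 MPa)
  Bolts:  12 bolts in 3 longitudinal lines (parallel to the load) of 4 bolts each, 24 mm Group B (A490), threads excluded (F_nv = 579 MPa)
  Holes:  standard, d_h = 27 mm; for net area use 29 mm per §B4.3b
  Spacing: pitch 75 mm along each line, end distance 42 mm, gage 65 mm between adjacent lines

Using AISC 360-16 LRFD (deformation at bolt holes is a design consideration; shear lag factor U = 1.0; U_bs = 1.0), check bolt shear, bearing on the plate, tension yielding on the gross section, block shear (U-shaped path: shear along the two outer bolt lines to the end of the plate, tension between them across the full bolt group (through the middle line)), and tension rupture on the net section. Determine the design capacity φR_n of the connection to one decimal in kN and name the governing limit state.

Bolt shear: A_b = π(24)²/4 = 452.39 mm². φR_n = 0.75 × 579 × 452.39 × 12 × 2 = 4714.8 kN.
Bearing (25 mm plate, F_u = 450 MPa): end bolts L_c = 42 − 27/2 = 28.5, R_n = min(1.2×28.5×25×450, 2.4×24×25×450) = 384.75 kN/bolt; interior L_c = 75 − 27 = 48, R_n = 648 kN/bolt. φR_n = 0.75 × (3×384.75 + 9×648) = 5239.7 kN.
Tension yield (gross): A_g = 285×25 = 7125 mm². φR_n = 0.90 × 345 × 7125 = 2212.3 kN.
Block shear: shear path 2×[42+3×75] = 2×267 mm, A_gv = 13350, A_nv = 2×(267 − 3.5×29)×25 = 8275 mm²; tension across gage: (130 − 2×29)×25 = 1800 mm². R_n = min(0.6×450×8275, 0.6×345×13350) + 1.0×450×1800 = min(2234.3, 2763.5) + 810 = 3044.3 kN. φR_n = 0.75 × 3044.3 = 2283.2 kN.
Tension rupture (net): A_n = (285 − 3×29)×25 = 4950 mm² (U = 1.0, A_e = A_n). φR_n = 0.75 × 450 × 4950 = 1670.6 kN.
Governing: min(4714.8, 5239.7, 2212.3, 2283.2, 1670.6) = 1670.6 kN → net-section rupture.

1670.6 kN (net-section rupture governs)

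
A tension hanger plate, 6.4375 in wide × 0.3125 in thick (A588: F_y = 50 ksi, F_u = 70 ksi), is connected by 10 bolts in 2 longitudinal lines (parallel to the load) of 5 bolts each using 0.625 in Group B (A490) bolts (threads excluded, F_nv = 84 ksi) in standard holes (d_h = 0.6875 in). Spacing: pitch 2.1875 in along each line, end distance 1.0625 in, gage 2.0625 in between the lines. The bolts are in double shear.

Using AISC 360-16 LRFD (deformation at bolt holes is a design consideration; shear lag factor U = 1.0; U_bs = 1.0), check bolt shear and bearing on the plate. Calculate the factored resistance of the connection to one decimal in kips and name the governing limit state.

225.2 kips (bearing governs)

Bolt shear: A_b = π(0.625)²/4 = 0.3068 in². φR_n = 0.75 × 84 × 0.3068 × 10 × 2 = 386.6 kips.
Bearing (0.3125 in plate, F_u = 70 ksi): end bolts L_c = 1.0625 − 0.6875/2 = 0.71875, R_n = min(1.2×0.71875×0.3125×70, 2.4×0.625×0.3125×70) = 18.867 kips/bolt; interior L_c = 2.1875 − 0.6875 = 1.5, R_n = 32.813 kips/bolt. φR_n = 0.75 × (2×18.867 + 8×32.813) = 225.2 kips.
Governing: min(386.6, 225.2) = 225.2 kips → bearing.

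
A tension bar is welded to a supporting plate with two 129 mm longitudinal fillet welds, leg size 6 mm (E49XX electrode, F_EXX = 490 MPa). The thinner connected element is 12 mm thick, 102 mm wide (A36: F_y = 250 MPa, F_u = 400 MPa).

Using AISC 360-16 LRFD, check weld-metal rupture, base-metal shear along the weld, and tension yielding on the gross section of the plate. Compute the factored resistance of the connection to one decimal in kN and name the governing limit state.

241.3 kN (weld metal governs)

Weld metal: throat = 0.707×6 = 4.242 mm, L = 2×129 = 258 mm. φR_n = 0.75 × 0.6 × 490 × 4.242 × 258 = 241.3 kN.
Base metal shear (12 mm plate): yield φR_n = 1.0×0.6×250×12×258 = 464.4 kN; rupture φR_n = 0.75×0.6×400×12×258 = 557.3 kN; take 464.4 kN (yield).
Tension yield (gross): A_g = 102×12 = 1224 mm². φR_n = 0.90 × 250 × 1224 = 275.4 kN.
Governing: min(241.3, 464.4, 275.4) = 241.3 kN → weld metal.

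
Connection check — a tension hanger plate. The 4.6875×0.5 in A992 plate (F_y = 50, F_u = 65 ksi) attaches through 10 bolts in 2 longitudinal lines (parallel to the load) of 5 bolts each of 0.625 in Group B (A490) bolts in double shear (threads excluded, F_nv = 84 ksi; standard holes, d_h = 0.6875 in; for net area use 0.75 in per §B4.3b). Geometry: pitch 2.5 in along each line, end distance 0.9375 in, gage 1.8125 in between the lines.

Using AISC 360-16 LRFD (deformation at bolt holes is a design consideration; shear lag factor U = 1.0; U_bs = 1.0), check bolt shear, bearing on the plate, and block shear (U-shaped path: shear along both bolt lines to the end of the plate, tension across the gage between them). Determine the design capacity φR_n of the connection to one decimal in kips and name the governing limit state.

247.1 kips (block shear governs)

Bolt shear: A_b = π(0.625)²/4 = 0.3068 in². φR_n = 0.75 × 84 × 0.3068 × 10 × 2 = 386.6 kips.
Bearing (0.5 in plate, F_u = 65 ksi): end bolts L_c = 0.9375 − 0.6875/2 = 0.59375, R_n = min(1.2×0.59375×0.5×65, 2.4×0.625×0.5×65) = 23.156 kips/bolt; interior L_c = 2.5 − 0.6875 = 1.8125, R_n = 48.75 kips/bolt. φR_n = 0.75 × (2×23.156 + 8×48.75) = 327.2 kips.
Block shear: shear path 2×[0.9375+4×2.5] = 2×10.9375 in, A_gv = 10.938, A_nv = 2×(10.9375 − 4.5×0.75)×0.5 = 7.5625 in²; tension across gage: (1.8125 − 1×0.75)×0.5 = 0.53125 in². R_n = min(0.6×65×7.5625, 0.6×50×10.938) + 1.0×65×0.53125 = min(294.94, 328.14) + 34.531 = 329.47 kips. φR_n = 0.75 × 329.47 = 247.1 kips.
Governing: min(386.6, 327.2, 247.1) = 247.1 kips → block shear.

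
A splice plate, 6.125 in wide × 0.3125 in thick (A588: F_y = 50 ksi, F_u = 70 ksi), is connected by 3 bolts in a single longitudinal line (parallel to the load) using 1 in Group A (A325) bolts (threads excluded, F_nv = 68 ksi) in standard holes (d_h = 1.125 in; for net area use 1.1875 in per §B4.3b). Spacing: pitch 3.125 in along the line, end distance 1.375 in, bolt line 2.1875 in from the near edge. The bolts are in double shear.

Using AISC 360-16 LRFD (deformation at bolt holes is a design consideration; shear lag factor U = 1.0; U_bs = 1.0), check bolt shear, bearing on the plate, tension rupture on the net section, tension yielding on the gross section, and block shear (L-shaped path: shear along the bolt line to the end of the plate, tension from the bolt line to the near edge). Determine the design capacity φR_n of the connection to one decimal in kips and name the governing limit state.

Bolt shear: A_b = π(1)²/4 = 0.7854 in². φR_n = 0.75 × 68 × 0.7854 × 3 × 2 = 240.3 kips.
Bearing (0.3125 in plate, F_u = 70 ksi): end bolts L_c = 1.375 − 1.125/2 = 0.8125, R_n = min(1.2×0.8125×0.3125×70, 2.4×1×0.3125×70) = 21.328 kips/bolt; interior L_c = 3.125 − 1.125 = 2, R_n = 52.5 kips/bolt. φR_n = 0.75 × (1×21.328 + 2×52.5) = 94.7 kips.
Tension rupture (net): A_n = (6.125 − 1×1.1875)×0.3125 = 1.543 in² (U = 1.0, A_e = A_n). φR_n = 0.75 × 70 × 1.543 = 81.0 kips.
Tension yield (gross): A_g = 6.125×0.3125 = 1.9141 in². φR_n = 0.90 × 50 × 1.9141 = 86.1 kips.
Block shear: shear path 1×[1.375+2×3.125] = 1×7.625 in, A_gv = 2.3828, A_nv = 1×(7.625 − 2.5×1.1875)×0.3125 = 1.4551 in²; tension to near edge: (2.1875 − 0.5×1.1875)×0.3125 = 0.49805 in². R_n = min(0.6×70×1.4551, 0.6×50×2.3828) + 1.0×70×0.49805 = min(61.114, 71.484) + 34.864 = 95.978 kips. φR_n = 0.75 × 95.978 = 72.0 kips.
Governing: min(240.3, 94.7, 81.0, 86.1, 72.0) = 72.0 kips → block shear.

72.0 kips (block shear governs)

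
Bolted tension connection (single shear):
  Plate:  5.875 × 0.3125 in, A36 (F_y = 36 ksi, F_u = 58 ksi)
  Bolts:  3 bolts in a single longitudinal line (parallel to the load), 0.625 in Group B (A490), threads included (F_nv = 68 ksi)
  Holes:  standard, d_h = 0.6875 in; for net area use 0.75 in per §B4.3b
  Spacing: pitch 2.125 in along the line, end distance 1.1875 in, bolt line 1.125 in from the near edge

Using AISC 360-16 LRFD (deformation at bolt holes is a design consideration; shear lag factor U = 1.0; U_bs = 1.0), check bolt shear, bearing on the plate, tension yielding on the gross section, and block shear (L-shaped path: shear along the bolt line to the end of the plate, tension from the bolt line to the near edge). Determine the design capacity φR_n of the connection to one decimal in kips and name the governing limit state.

37.7 kips (block shear governs)

Bolt shear: A_b = π(0.625)²/4 = 0.3068 in². φR_n = 0.75 × 68 × 0.3068 × 3 × 1 = 46.9 kips.
Bearing (0.3125 in plate, F_u = 58 ksi): end bolts L_c = 1.1875 − 0.6875/2 = 0.84375, R_n = min(1.2×0.84375×0.3125×58, 2.4×0.625×0.3125×58) = 18.352 kips/bolt; interior L_c = 2.125 − 0.6875 = 1.4375, R_n = 27.188 kips/bolt. φR_n = 0.75 × (1×18.352 + 2×27.188) = 54.5 kips.
Tension yield (gross): A_g = 5.875×0.3125 = 1.8359 in². φR_n = 0.90 × 36 × 1.8359 = 59.5 kips.
Block shear: shear path 1×[1.1875+2×2.125] = 1×5.4375 in, A_gv = 1.6992, A_nv = 1×(5.4375 − 2.5×0.75)×0.3125 = 1.1133 in²; tension to near edge: (1.125 − 0.5×0.75)×0.3125 = 0.23438 in². R_n = min(0.6×58×1.1133, 0.6×36×1.6992) + 1.0×58×0.23438 = min(38.743, 36.703) + 13.594 = 50.297 kips. φR_n = 0.75 × 50.297 = 37.7 kips.
Governing: min(46.9, 54.5, 59.5, 37.7) = 37.7 kips → block shear.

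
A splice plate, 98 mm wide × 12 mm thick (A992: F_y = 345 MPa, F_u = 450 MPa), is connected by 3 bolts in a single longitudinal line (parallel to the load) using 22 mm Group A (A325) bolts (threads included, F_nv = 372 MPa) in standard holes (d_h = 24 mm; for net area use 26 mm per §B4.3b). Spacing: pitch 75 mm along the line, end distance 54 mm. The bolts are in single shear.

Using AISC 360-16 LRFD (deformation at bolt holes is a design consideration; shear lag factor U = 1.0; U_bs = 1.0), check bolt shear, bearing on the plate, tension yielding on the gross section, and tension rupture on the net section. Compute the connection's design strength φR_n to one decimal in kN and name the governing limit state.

Bolt shear: A_b = π(22)²/4 = 380.13 mm². φR_n = 0.75 × 372 × 380.13 × 3 × 1 = 318.2 kN.
Bearing (12 mm plate, F_u = 450 MPa): end bolts L_c = 54 − 24/2 = 42, R_n = min(1.2×42×12×450, 2.4×22×12×450) = 272.16 kN/bolt; interior L_c = 75 − 24 = 51, R_n = 285.12 kN/bolt. φR_n = 0.75 × (1×272.16 + 2×285.12) = 631.8 kN.
Tension yield (gross): A_g = 98×12 = 1176 mm². φR_n = 0.90 × 345 × 1176 = 365.1 kN.
Tension rupture (net): A_n = (98 − 1×26)×12 = 864 mm² (U = 1.0, A_e = A_n). φR_n = 0.75 × 450 × 864 = 291.6 kN.
Governing: min(318.2, 631.8, 365.1, 291.6) = 291.6 kN → net-section rupture.

291.6 kN (net-section rupture governs)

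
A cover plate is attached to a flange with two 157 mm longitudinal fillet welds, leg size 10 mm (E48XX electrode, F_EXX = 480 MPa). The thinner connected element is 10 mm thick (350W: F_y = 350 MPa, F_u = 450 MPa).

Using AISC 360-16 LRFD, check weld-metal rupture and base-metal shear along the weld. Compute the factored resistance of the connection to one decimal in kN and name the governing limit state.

479.5 kN (weld metal governs)

Weld metal: throat = 0.707×10 = 7.07 mm, L = 2×157 = 314 mm. φR_n = 0.75 × 0.6 × 480 × 7.07 × 314 = 479.5 kN.
Base metal shear (10 mm plate): yield φR_n = 1.0×0.6×350×10×314 = 659.4 kN; rupture φR_n = 0.75×0.6×450×10×314 = 635.9 kN; take 635.9 kN (rupture).
Governing: min(479.5, 635.9) = 479.5 kN → weld metal.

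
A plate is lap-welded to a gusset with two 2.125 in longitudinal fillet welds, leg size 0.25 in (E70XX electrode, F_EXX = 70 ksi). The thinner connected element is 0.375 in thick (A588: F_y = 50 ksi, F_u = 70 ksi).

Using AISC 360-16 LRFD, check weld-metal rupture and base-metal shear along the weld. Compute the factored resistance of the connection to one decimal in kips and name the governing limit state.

23.7 kips (weld metal governs)

Weld metal: throat = 0.707×0.25 = 0.17675 in, L = 2×2.125 = 4.25 in. φR_n = 0.75 × 0.6 × 70 × 0.17675 × 4.25 = 23.7 kips.
Base metal shear (0.375 in plate): yield φR_n = 1.0×0.6×50×0.375×4.25 = 47.8 kips; rupture φR_n = 0.75×0.6×70×0.375×4.25 = 50.2 kips; take 47.8 kips (yield).
Governing: min(23.7, 47.8) = 23.7 kips → weld metal.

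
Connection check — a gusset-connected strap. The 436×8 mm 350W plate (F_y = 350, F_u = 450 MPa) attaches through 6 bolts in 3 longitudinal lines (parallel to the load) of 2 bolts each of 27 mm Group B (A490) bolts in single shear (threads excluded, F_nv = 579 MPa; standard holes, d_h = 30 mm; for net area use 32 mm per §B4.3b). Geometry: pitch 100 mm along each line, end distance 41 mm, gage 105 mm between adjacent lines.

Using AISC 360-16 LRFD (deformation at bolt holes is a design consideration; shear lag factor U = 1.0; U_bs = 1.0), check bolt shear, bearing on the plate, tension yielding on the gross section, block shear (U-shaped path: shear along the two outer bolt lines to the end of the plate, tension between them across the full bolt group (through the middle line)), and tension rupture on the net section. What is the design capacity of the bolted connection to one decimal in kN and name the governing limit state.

Bolt shear: A_b = π(27)²/4 = 572.56 mm². φR_n = 0.75 × 579 × 572.56 × 6 × 1 = 1491.8 kN.
Bearing (8 mm plate, F_u = 450 MPa): end bolts L_c = 41 − 30/2 = 26, R_n = min(1.2×26×8×450, 2.4×27×8×450) = 112.32 kN/bolt; interior L_c = 100 − 30 = 70, R_n = 233.28 kN/bolt. φR_n = 0.75 × (3×112.32 + 3×233.28) = 777.6 kN.
Tension yield (gross): A_g = 436×8 = 3488 mm². φR_n = 0.90 × 350 × 3488 = 1098.7 kN.
Block shear: shear path 2×[41+1×100] = 2×141 mm, A_gv = 2256, A_nv = 2×(141 − 1.5×32)×8 = 1488 mm²; tension across gage: (210 − 2×32)×8 = 1168 mm². R_n = min(0.6×450×1488, 0.6×350×2256) + 1.0×450×1168 = min(401.76, 473.76) + 525.6 = 927.36 kN. φR_n = 0.75 × 927.36 = 695.5 kN.
Tension rupture (net): A_n = (436 − 3×32)×8 = 2720 mm² (U = 1.0, A_e = A_n). φR_n = 0.75 × 450 × 2720 = 918.0 kN.
Governing: min(1491.8, 777.6, 1098.7, 695.5, 918.0) = 695.5 kN → block shear.

695.5 kN (block shear governs)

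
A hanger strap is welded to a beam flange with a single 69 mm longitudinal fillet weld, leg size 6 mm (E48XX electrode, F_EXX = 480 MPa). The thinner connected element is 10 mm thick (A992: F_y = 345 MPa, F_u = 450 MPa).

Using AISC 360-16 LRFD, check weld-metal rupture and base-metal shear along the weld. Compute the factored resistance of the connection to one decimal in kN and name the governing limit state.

Weld metal: throat = 0.707×6 = 4.242 mm, L = 69 mm. φR_n = 0.75 × 0.6 × 480 × 4.242 × 69 = 63.2 kN.
Base metal shear (10 mm plate): yield φR_n = 1.0×0.6×345×10×69 = 142.8 kN; rupture φR_n = 0.75×0.6×450×10×69 = 139.7 kN; take 139.7 kN (rupture).
Governing: min(63.2, 139.7) = 63.2 kN → weld metal.

63.2 kN (weld metal governs)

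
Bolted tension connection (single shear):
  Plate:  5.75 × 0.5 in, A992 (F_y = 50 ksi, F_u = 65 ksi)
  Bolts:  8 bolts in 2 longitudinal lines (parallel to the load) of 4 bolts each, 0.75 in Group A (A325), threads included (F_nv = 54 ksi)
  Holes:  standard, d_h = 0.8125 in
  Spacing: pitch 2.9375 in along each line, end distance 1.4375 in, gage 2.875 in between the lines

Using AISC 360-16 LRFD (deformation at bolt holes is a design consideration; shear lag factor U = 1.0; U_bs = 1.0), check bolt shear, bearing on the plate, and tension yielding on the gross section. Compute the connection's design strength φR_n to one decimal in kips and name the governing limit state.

129.4 kips (gross-section yield governs)

Bolt shear: A_b = π(0.75)²/4 = 0.44179 in². φR_n = 0.75 × 54 × 0.44179 × 8 × 1 = 143.1 kips.
Bearing (0.5 in plate, F_u = 65 ksi): end bolts L_c = 1.4375 − 0.8125/2 = 1.03125, R_n = min(1.2×1.03125×0.5×65, 2.4×0.75×0.5×65) = 40.219 kips/bolt; interior L_c = 2.9375 − 0.8125 = 2.125, R_n = 58.5 kips/bolt. φR_n = 0.75 × (2×40.219 + 6×58.5) = 323.6 kips.
Tension yield (gross): A_g = 5.75×0.5 = 2.875 in². φR_n = 0.90 × 50 × 2.875 = 129.4 kips.
Governing: min(143.1, 323.6, 129.4) = 129.4 kips → gross-section yield.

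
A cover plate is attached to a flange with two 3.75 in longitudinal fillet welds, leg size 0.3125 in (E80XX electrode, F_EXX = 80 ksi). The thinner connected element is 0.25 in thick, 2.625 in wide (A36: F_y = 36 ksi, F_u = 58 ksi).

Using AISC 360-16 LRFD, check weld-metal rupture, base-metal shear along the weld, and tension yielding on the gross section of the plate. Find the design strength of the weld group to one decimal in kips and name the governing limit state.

Weld metal: throat = 0.707×0.3125 = 0.22094 in, L = 2×3.75 = 7.5 in. φR_n = 0.75 × 0.6 × 80 × 0.22094 × 7.5 = 59.7 kips.
Base metal shear (0.25 in plate): yield φR_n = 1.0×0.6×36×0.25×7.5 = 40.5 kips; rupture φR_n = 0.75×0.6×58×0.25×7.5 = 48.9 kips; take 40.5 kips (yield).
Tension yield (gross): A_g = 2.625×0.25 = 0.65625 in². φR_n = 0.90 × 36 × 0.65625 = 21.3 kips.
Governing: min(59.7, 40.5, 21.3) = 21.3 kips → gross-section yield.

21.3 kips (gross-section yield governs)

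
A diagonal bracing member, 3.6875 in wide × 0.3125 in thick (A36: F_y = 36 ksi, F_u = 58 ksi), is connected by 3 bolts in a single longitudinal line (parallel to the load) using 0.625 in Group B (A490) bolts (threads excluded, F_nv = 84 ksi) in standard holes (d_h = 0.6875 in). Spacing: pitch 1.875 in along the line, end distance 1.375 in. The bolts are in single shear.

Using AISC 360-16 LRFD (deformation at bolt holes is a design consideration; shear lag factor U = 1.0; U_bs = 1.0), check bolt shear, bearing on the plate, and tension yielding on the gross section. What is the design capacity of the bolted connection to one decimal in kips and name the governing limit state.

Bolt shear: A_b = π(0.625)²/4 = 0.3068 in². φR_n = 0.75 × 84 × 0.3068 × 3 × 1 = 58.0 kips.
Bearing (0.3125 in plate, F_u = 58 ksi): end bolts L_c = 1.375 − 0.6875/2 = 1.03125, R_n = min(1.2×1.03125×0.3125×58, 2.4×0.625×0.3125×58) = 22.43 kips/bolt; interior L_c = 1.875 − 0.6875 = 1.1875, R_n = 25.828 kips/bolt. φR_n = 0.75 × (1×22.43 + 2×25.828) = 55.6 kips.
Tension yield (gross): A_g = 3.6875×0.3125 = 1.1523 in². φR_n = 0.90 × 36 × 1.1523 = 37.3 kips.
Governing: min(58.0, 55.6, 37.3) = 37.3 kips → gross-section yield.

37.3 kips (gross-section yield governs)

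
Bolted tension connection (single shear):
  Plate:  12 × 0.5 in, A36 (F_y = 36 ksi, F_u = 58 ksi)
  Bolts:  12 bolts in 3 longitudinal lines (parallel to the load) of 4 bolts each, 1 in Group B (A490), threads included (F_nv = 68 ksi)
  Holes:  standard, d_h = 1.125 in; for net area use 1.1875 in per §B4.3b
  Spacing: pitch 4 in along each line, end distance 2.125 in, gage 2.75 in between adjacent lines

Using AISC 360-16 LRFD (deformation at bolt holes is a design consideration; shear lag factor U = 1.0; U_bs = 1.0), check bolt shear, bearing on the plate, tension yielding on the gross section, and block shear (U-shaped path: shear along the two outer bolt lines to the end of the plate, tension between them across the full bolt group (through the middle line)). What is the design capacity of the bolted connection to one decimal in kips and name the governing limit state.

194.4 kips (gross-section yield governs)

Bolt shear: A_b = π(1)²/4 = 0.7854 in². φR_n = 0.75 × 68 × 0.7854 × 12 × 1 = 480.7 kips.
Bearing (0.5 in plate, F_u = 58 ksi): end bolts L_c = 2.125 − 1.125/2 = 1.5625, R_n = min(1.2×1.5625×0.5×58, 2.4×1×0.5×58) = 54.375 kips/bolt; interior L_c = 4 − 1.125 = 2.875, R_n = 69.6 kips/bolt. φR_n = 0.75 × (3×54.375 + 9×69.6) = 592.1 kips.
Tension yield (gross): A_g = 12×0.5 = 6 in². φR_n = 0.90 × 36 × 6 = 194.4 kips.
Block shear: shear path 2×[2.125+3×4] = 2×14.125 in, A_gv = 14.125, A_nv = 2×(14.125 − 3.5×1.1875)×0.5 = 9.9688 in²; tension across gage: (5.5 − 2×1.1875)×0.5 = 1.5625 in². R_n = min(0.6×58×9.9688, 0.6×36×14.125) + 1.0×58×1.5625 = min(346.91, 305.1) + 90.625 = 395.73 kips. φR_n = 0.75 × 395.73 = 296.8 kips.
Governing: min(480.7, 592.1, 194.4, 296.8) = 194.4 kips → gross-section yield.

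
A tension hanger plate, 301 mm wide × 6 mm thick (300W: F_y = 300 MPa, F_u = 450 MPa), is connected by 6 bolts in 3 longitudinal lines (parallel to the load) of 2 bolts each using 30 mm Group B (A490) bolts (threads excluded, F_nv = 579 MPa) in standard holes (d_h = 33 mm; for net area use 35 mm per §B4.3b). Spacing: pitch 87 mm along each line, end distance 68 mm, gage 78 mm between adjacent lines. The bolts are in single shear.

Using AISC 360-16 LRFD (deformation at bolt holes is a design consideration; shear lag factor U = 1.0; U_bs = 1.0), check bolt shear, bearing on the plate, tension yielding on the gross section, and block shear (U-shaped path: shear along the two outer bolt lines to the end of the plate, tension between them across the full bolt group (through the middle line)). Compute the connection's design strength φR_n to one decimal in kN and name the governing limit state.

423.2 kN (block shear governs)

Bolt shear: A_b = π(30)²/4 = 706.86 mm². φR_n = 0.75 × 579 × 706.86 × 6 × 1 = 1841.7 kN.
Bearing (6 mm plate, F_u = 450 MPa): end bolts L_c = 68 − 33/2 = 51.5, R_n = min(1.2×51.5×6×450, 2.4×30×6×450) = 166.86 kN/bolt; interior L_c = 87 − 33 = 54, R_n = 174.96 kN/bolt. φR_n = 0.75 × (3×166.86 + 3×174.96) = 769.1 kN.
Tension yield (gross): A_g = 301×6 = 1806 mm². φR_n = 0.90 × 300 × 1806 = 487.6 kN.
Block shear: shear path 2×[68+1×87] = 2×155 mm, A_gv = 1860, A_nv = 2×(155 − 1.5×35)×6 = 1230 mm²; tension across gage: (156 − 2×35)×6 = 516 mm². R_n = min(0.6×450×1230, 0.6×300×1860) + 1.0×450×516 = min(332.1, 334.8) + 232.2 = 564.3 kN. φR_n = 0.75 × 564.3 = 423.2 kN.
Governing: min(1841.7, 769.1, 487.6, 423.2) = 423.2 kN → block shear.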